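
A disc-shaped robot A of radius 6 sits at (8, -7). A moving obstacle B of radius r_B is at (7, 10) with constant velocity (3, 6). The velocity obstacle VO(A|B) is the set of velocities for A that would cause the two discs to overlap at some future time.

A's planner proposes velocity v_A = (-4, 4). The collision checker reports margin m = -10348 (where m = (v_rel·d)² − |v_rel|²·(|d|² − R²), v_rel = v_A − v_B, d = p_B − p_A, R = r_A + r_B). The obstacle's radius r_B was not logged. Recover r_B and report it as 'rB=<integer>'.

m = -10348
d = (-1, 17);  v_rel = (-7, -2),  |v_rel|² = 53
v_rel×d = (-7)·(17) − (-2)·(-1) = -121
since m = R²·53 − (-121)²:  R² = (14641 + -10348) / 53 = 81
R = √81 = 9  ⇒  r_B = 9 − 6 = 3

rB=3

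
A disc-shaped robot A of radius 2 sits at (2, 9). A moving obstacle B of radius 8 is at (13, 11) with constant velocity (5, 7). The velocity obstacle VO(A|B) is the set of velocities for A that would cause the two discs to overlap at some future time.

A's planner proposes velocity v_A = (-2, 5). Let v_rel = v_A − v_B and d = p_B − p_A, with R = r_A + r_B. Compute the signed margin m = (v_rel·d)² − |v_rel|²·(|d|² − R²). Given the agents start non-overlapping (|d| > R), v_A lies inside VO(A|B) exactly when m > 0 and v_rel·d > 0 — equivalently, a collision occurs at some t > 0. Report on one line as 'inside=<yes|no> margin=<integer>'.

d = (11, 2),  |d|² = 125;  R = 2+8 = 10,  c = 125−10² = 25
v_rel = (-7, -2),  |v_rel|² = 53;  v_rel·d = (-7)·(11) + (-2)·(2) = -81
53·t² + 162·t + 25 = 0  ⇒  m = (-81)² − 53·25 = 5236
m = 5236 > 0,  v_rel·d = -81 < 0  ⇒  outside

inside=no margin=5236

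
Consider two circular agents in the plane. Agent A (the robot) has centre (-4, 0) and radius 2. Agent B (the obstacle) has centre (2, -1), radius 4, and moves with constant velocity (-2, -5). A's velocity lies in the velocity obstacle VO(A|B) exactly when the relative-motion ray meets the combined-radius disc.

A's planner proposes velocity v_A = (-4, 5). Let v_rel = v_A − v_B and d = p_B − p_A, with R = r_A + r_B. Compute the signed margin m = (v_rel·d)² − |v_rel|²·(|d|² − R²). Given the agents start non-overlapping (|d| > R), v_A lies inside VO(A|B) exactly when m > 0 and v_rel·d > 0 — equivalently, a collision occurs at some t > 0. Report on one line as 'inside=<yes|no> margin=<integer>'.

d = (6, -1),  |d|² = 37;  R = 2+4 = 6,  c = 37−6² = 1
v_rel = (-2, 10),  |v_rel|² = 104;  v_rel·d = (-2)·(6) + (10)·(-1) = -22
104·t² + 44·t + 1 = 0  ⇒  m = (-22)² − 104·1 = 380
m = 380 > 0,  v_rel·d = -22 < 0  ⇒  outside

inside=no margin=380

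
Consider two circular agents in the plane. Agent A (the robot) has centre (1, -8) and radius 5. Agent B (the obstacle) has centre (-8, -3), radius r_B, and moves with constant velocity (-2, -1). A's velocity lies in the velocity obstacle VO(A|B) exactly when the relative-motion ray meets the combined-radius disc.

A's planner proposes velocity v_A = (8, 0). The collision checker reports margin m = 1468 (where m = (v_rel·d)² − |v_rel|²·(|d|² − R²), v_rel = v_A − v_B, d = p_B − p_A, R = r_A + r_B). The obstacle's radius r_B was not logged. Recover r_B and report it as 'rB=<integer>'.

m = 1468
d = (-9, 5);  v_rel = (10, 1),  |v_rel|² = 101
v_rel×d = (10)·(5) − (1)·(-9) = 59
since m = R²·101 − 59²:  R² = (3481 + 1468) / 101 = 49
R = √49 = 7  ⇒  r_B = 7 − 5 = 2

rB=2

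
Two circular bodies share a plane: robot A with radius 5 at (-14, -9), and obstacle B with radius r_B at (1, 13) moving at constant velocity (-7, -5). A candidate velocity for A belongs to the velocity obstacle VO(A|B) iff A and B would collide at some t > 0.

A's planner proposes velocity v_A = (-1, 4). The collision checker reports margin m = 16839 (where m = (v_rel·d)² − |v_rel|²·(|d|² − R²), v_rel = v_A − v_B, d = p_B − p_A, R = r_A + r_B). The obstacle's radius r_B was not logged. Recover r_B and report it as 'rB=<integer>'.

m = 16839
d = (15, 22);  v_rel = (6, 9),  |v_rel|² = 117
v_rel×d = (6)·(22) − (9)·(15) = -3
since m = R²·117 − (-3)²:  R² = (9 + 16839) / 117 = 144
R = √144 = 12  ⇒  r_B = 12 − 5 = 7

rB=7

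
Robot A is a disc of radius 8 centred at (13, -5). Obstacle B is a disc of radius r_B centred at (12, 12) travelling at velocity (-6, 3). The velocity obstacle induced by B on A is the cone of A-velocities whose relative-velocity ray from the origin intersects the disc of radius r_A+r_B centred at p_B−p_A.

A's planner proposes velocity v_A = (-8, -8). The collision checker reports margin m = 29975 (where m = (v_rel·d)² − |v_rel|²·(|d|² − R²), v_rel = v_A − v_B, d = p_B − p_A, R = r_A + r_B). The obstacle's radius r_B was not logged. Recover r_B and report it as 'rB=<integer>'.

m = 29975
d = (-1, 17);  v_rel = (-2, -11),  |v_rel|² = 125
v_rel×d = (-2)·(17) − (-11)·(-1) = -45
since m = R²·125 − (-45)²:  R² = (2025 + 29975) / 125 = 256
R = √256 = 16  ⇒  r_B = 16 − 8 = 8

rB=8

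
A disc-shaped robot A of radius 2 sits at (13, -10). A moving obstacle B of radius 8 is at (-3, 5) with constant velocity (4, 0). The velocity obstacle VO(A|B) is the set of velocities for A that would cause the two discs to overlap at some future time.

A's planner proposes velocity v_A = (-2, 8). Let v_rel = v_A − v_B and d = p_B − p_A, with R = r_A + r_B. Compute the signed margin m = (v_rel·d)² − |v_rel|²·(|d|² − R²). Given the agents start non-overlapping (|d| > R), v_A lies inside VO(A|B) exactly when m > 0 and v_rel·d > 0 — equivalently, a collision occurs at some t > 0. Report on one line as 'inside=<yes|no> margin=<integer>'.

d = (-16, 15),  |d|² = 481;  R = 2+8 = 10,  c = 481−10² = 381
v_rel = (-6, 8),  |v_rel|² = 100;  v_rel·d = (-6)·(-16) + (8)·(15) = 216
100·t² − 432·t + 381 = 0  ⇒  m = 216² − 100·381 = 8556
m = 8556 > 0,  v_rel·d = 216 > 0  ⇒  inside

inside=yes margin=8556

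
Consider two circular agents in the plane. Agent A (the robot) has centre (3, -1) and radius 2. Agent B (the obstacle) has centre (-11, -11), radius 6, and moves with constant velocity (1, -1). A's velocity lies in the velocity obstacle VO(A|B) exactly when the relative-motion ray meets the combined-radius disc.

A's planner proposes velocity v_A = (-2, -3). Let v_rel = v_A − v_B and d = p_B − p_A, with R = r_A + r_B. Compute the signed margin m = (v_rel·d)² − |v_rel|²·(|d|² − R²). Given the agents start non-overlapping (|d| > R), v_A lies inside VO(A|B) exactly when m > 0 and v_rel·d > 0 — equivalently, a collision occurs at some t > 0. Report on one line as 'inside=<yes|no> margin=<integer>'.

d = (-14, -10),  |d|² = 296;  R = 2+6 = 8,  c = 296−8² = 232
v_rel = (-3, -2),  |v_rel|² = 13;  v_rel·d = (-3)·(-14) + (-2)·(-10) = 62
13·t² − 124·t + 232 = 0  ⇒  m = 62² − 13·232 = 828
m = 828 > 0,  v_rel·d = 62 > 0  ⇒  inside

inside=yes margin=828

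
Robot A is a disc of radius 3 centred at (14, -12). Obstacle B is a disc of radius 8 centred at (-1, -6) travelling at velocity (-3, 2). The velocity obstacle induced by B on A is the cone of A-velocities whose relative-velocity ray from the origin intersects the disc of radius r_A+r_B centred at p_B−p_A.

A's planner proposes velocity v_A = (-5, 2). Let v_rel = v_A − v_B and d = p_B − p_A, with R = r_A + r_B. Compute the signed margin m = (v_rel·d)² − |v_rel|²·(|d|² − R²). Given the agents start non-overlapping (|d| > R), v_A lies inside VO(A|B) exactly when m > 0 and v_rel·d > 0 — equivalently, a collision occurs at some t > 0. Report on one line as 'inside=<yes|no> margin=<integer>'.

d = (-15, 6),  |d|² = 261;  R = 3+8 = 11,  c = 261−11² = 140
v_rel = (-2, 0),  |v_rel|² = 4;  v_rel·d = (-2)·(-15) + (0)·(6) = 30
4·t² − 60·t + 140 = 0  ⇒  m = 30² − 4·140 = 340
m = 340 > 0,  v_rel·d = 30 > 0  ⇒  inside

inside=yes margin=340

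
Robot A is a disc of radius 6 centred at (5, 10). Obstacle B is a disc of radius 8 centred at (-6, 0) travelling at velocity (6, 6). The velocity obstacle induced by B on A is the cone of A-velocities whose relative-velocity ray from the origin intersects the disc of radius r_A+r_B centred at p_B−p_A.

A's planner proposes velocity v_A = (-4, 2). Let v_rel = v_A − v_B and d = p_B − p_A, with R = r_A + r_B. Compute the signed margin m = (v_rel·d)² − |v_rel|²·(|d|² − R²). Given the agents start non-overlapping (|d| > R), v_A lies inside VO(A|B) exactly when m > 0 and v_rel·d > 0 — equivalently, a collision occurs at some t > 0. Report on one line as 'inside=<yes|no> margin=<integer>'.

d = (-11, -10),  |d|² = 221;  R = 6+8 = 14,  c = 221−14² = 25
v_rel = (-10, -4),  |v_rel|² = 116;  v_rel·d = (-10)·(-11) + (-4)·(-10) = 150
116·t² − 300·t + 25 = 0  ⇒  m = 150² − 116·25 = 19600
m = 19600 > 0,  v_rel·d = 150 > 0  ⇒  inside

inside=yes margin=19600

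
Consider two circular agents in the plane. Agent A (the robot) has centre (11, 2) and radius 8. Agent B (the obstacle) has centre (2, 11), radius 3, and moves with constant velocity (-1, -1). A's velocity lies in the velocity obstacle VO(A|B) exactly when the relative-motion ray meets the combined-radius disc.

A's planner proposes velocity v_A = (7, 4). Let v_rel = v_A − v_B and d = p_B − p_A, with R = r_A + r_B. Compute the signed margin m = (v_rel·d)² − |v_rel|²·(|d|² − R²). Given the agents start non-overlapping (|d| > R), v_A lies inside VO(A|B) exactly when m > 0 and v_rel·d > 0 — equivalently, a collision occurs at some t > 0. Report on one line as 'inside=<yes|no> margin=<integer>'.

d = (-9, 9),  |d|² = 162;  R = 8+3 = 11,  c = 162−11² = 41
v_rel = (8, 5),  |v_rel|² = 89;  v_rel·d = (8)·(-9) + (5)·(9) = -27
89·t² + 54·t + 41 = 0  ⇒  m = (-27)² − 89·41 = -2920
m = -2920 < 0,  v_rel·d = -27 < 0  ⇒  outside

inside=no margin=-2920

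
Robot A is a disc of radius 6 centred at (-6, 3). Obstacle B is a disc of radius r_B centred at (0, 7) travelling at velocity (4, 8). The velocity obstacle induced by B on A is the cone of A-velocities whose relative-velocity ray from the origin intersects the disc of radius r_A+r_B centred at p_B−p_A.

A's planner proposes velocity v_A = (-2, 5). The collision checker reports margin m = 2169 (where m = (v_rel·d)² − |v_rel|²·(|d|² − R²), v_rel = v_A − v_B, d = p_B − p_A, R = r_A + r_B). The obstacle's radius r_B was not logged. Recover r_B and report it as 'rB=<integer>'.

m = 2169
d = (6, 4);  v_rel = (-6, -3),  |v_rel|² = 45
v_rel×d = (-6)·(4) − (-3)·(6) = -6
since m = R²·45 − (-6)²:  R² = (36 + 2169) / 45 = 49
R = √49 = 7  ⇒  r_B = 7 − 6 = 1

rB=1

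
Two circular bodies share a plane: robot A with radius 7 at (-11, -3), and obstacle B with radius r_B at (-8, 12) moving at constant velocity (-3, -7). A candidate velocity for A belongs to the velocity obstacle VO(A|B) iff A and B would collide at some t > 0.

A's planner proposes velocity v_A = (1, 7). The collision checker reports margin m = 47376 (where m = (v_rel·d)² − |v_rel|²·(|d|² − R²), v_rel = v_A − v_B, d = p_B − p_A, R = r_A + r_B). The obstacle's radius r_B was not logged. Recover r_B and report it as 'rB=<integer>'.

m = 47376
d = (3, 15);  v_rel = (4, 14),  |v_rel|² = 212
v_rel×d = (4)·(15) − (14)·(3) = 18
since m = R²·212 − 18²:  R² = (324 + 47376) / 212 = 225
R = √225 = 15  ⇒  r_B = 15 − 7 = 8

rB=8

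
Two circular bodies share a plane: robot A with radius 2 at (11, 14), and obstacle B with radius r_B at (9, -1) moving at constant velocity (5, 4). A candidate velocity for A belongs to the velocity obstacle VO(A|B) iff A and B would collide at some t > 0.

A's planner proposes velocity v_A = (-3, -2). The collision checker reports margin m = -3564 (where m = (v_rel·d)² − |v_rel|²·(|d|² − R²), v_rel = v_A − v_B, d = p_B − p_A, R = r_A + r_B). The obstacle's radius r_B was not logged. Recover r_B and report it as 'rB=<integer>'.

m = -3564
d = (-2, -15);  v_rel = (-8, -6),  |v_rel|² = 100
v_rel×d = (-8)·(-15) − (-6)·(-2) = 108
since m = R²·100 − 108²:  R² = (11664 + -3564) / 100 = 81
R = √81 = 9  ⇒  r_B = 9 − 2 = 7

rB=7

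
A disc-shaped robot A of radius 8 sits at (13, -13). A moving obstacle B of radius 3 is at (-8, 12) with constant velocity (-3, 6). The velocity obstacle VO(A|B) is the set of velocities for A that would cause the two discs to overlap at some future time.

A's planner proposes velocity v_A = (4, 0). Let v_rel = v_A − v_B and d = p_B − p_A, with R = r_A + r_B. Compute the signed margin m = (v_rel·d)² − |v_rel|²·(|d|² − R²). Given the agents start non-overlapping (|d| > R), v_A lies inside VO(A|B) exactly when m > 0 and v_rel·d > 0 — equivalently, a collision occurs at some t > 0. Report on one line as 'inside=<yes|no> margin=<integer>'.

d = (-21, 25),  |d|² = 1066;  R = 8+3 = 11,  c = 1066−11² = 945
v_rel = (7, -6),  |v_rel|² = 85;  v_rel·d = (7)·(-21) + (-6)·(25) = -297
85·t² + 594·t + 945 = 0  ⇒  m = (-297)² − 85·945 = 7884
m = 7884 > 0,  v_rel·d = -297 < 0  ⇒  outside

inside=no margin=7884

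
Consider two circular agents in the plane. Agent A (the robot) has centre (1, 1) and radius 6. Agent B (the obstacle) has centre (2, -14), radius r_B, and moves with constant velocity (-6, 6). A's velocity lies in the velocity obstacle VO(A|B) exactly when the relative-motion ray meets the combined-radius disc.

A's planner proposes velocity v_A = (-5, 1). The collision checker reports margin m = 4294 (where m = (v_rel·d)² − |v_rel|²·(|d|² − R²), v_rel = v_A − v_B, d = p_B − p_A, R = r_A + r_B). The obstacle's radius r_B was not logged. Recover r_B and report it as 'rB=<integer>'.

m = 4294
d = (1, -15);  v_rel = (1, -5),  |v_rel|² = 26
v_rel×d = (1)·(-15) − (-5)·(1) = -10
since m = R²·26 − (-10)²:  R² = (100 + 4294) / 26 = 169
R = √169 = 13  ⇒  r_B = 13 − 6 = 7

rB=7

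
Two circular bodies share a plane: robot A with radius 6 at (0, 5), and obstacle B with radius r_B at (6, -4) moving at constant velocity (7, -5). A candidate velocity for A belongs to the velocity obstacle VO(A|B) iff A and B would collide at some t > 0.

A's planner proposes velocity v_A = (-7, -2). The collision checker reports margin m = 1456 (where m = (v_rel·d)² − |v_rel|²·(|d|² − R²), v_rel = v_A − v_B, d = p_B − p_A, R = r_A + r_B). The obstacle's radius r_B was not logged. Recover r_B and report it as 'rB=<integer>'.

m = 1456
d = (6, -9);  v_rel = (-14, 3),  |v_rel|² = 205
v_rel×d = (-14)·(-9) − (3)·(6) = 108
since m = R²·205 − 108²:  R² = (11664 + 1456) / 205 = 64
R = √64 = 8  ⇒  r_B = 8 − 6 = 2

rB=2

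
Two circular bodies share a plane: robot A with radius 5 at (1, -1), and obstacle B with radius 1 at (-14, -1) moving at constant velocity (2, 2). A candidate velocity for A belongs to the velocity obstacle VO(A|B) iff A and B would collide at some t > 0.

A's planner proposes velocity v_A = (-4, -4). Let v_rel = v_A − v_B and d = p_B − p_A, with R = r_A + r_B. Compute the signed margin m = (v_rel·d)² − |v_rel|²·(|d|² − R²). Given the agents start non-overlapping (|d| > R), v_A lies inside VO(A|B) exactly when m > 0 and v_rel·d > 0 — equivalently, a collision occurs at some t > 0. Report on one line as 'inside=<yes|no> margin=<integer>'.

d = (-15, 0),  |d|² = 225;  R = 5+1 = 6,  c = 225−6² = 189
v_rel = (-6, -6),  |v_rel|² = 72;  v_rel·d = (-6)·(-15) + (-6)·(0) = 90
72·t² − 180·t + 189 = 0  ⇒  m = 90² − 72·189 = -5508
m = -5508 < 0,  v_rel·d = 90 > 0  ⇒  outside

inside=no margin=-5508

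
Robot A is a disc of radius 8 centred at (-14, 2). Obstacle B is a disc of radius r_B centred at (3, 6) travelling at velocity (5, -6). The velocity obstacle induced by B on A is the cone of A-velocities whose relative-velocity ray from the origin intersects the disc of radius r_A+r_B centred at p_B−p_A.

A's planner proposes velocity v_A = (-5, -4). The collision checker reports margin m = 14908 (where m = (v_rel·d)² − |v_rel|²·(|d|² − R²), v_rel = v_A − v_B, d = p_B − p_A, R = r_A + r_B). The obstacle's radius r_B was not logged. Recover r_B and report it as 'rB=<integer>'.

m = 14908
d = (17, 4);  v_rel = (-10, 2),  |v_rel|² = 104
v_rel×d = (-10)·(4) − (2)·(17) = -74
since m = R²·104 − (-74)²:  R² = (5476 + 14908) / 104 = 196
R = √196 = 14  ⇒  r_B = 14 − 8 = 6

rB=6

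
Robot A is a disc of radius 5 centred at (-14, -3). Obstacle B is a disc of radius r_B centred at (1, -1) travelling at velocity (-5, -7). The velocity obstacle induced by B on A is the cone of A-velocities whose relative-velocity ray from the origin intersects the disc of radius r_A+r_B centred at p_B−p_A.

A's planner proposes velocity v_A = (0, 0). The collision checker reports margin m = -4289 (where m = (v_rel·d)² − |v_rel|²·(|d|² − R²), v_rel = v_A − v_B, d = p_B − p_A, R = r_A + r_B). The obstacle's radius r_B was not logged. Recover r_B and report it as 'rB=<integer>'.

m = -4289
d = (15, 2);  v_rel = (5, 7),  |v_rel|² = 74
v_rel×d = (5)·(2) − (7)·(15) = -95
since m = R²·74 − (-95)²:  R² = (9025 + -4289) / 74 = 64
R = √64 = 8  ⇒  r_B = 8 − 5 = 3

rB=3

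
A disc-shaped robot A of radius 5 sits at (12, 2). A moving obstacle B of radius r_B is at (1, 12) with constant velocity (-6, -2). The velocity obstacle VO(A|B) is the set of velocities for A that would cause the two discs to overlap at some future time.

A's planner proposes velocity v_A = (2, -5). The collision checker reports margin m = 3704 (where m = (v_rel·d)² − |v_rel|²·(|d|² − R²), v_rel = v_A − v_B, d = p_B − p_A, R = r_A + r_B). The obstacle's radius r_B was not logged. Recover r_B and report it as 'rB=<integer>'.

m = 3704
d = (-11, 10);  v_rel = (8, -3),  |v_rel|² = 73
v_rel×d = (8)·(10) − (-3)·(-11) = 47
since m = R²·73 − 47²:  R² = (2209 + 3704) / 73 = 81
R = √81 = 9  ⇒  r_B = 9 − 5 = 4

rB=4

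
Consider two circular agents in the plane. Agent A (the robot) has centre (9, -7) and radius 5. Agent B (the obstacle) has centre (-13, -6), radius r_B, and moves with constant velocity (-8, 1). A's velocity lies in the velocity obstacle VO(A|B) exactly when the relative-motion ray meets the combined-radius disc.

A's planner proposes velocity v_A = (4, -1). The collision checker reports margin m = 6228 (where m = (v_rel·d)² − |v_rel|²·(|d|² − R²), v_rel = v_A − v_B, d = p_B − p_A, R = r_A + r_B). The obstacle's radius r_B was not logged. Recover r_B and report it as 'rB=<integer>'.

m = 6228
d = (-22, 1);  v_rel = (12, -2),  |v_rel|² = 148
v_rel×d = (12)·(1) − (-2)·(-22) = -32
since m = R²·148 − (-32)²:  R² = (1024 + 6228) / 148 = 49
R = √49 = 7  ⇒  r_B = 7 − 5 = 2

rB=2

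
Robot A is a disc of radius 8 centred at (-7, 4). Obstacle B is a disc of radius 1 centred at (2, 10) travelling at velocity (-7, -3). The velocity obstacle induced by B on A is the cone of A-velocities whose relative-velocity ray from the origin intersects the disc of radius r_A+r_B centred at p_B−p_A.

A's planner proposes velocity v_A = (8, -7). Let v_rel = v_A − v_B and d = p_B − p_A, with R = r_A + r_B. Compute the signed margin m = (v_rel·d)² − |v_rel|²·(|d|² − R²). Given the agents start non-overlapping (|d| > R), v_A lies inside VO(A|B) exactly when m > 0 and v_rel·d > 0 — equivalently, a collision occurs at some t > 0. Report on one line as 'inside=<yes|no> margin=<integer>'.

d = (9, 6),  |d|² = 117;  R = 8+1 = 9,  c = 117−9² = 36
v_rel = (15, -4),  |v_rel|² = 241;  v_rel·d = (15)·(9) + (-4)·(6) = 111
241·t² − 222·t + 36 = 0  ⇒  m = 111² − 241·36 = 3645
m = 3645 > 0,  v_rel·d = 111 > 0  ⇒  inside

inside=yes margin=3645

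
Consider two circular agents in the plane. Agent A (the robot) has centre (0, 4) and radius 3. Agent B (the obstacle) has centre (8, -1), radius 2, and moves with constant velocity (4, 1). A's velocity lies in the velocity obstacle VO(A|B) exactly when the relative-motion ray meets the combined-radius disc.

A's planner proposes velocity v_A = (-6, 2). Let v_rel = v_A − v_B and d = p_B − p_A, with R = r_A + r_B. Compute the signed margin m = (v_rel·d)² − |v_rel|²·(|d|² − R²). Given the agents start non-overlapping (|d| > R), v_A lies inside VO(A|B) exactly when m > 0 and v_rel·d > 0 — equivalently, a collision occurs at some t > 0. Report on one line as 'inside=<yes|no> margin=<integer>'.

d = (8, -5),  |d|² = 89;  R = 3+2 = 5,  c = 89−5² = 64
v_rel = (-10, 1),  |v_rel|² = 101;  v_rel·d = (-10)·(8) + (1)·(-5) = -85
101·t² + 170·t + 64 = 0  ⇒  m = (-85)² − 101·64 = 761
m = 761 > 0,  v_rel·d = -85 < 0  ⇒  outside

inside=no margin=761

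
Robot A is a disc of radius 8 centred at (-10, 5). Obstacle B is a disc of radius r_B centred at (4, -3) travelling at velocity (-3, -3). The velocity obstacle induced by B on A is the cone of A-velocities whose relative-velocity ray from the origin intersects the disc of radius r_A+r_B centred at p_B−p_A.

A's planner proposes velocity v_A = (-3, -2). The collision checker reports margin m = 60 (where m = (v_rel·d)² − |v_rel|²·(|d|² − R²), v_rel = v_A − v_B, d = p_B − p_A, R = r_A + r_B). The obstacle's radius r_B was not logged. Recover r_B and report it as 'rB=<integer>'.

m = 60
d = (14, -8);  v_rel = (0, 1),  |v_rel|² = 1
v_rel×d = (0)·(-8) − (1)·(14) = -14
since m = R²·1 − (-14)²:  R² = (196 + 60) / 1 = 256
R = √256 = 16  ⇒  r_B = 16 − 8 = 8

rB=8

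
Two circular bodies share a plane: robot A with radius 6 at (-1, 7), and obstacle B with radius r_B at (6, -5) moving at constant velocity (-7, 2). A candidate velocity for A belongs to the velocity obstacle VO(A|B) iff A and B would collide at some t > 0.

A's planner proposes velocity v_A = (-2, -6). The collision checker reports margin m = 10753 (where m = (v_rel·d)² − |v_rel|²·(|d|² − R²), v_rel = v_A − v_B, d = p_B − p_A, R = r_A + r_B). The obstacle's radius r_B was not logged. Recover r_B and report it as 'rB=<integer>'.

m = 10753
d = (7, -12);  v_rel = (5, -8),  |v_rel|² = 89
v_rel×d = (5)·(-12) − (-8)·(7) = -4
since m = R²·89 − (-4)²:  R² = (16 + 10753) / 89 = 121
R = √121 = 11  ⇒  r_B = 11 − 6 = 5

rB=5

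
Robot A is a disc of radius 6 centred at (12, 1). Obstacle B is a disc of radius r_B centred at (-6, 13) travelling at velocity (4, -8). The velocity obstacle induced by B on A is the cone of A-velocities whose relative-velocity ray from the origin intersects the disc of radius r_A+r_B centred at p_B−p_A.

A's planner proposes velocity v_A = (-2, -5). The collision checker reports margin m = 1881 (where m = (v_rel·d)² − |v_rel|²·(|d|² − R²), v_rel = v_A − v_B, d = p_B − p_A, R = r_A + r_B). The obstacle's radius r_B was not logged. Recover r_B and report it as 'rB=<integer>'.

m = 1881
d = (-18, 12);  v_rel = (-6, 3),  |v_rel|² = 45
v_rel×d = (-6)·(12) − (3)·(-18) = -18
since m = R²·45 − (-18)²:  R² = (324 + 1881) / 45 = 49
R = √49 = 7  ⇒  r_B = 7 − 6 = 1

rB=1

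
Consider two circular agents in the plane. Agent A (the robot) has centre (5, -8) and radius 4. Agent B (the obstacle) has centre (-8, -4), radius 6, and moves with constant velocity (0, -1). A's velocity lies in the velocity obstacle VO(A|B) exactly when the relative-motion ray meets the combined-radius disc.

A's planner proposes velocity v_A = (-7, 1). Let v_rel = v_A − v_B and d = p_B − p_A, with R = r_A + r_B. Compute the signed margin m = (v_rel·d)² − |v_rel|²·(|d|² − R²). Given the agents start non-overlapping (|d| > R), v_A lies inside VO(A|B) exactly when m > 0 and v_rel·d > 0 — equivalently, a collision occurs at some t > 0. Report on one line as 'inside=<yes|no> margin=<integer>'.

d = (-13, 4),  |d|² = 185;  R = 4+6 = 10,  c = 185−10² = 85
v_rel = (-7, 2),  |v_rel|² = 53;  v_rel·d = (-7)·(-13) + (2)·(4) = 99
53·t² − 198·t + 85 = 0  ⇒  m = 99² − 53·85 = 5296
m = 5296 > 0,  v_rel·d = 99 > 0  ⇒  inside

inside=yes margin=5296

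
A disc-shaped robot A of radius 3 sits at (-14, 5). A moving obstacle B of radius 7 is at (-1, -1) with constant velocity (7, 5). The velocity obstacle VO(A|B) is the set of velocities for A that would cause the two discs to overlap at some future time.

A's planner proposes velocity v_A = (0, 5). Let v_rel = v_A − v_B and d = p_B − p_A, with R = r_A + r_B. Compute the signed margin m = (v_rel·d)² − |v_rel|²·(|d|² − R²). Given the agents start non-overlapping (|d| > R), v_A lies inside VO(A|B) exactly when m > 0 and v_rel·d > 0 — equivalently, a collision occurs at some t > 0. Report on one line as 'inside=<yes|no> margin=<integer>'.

d = (13, -6),  |d|² = 205;  R = 3+7 = 10,  c = 205−10² = 105
v_rel = (-7, 0),  |v_rel|² = 49;  v_rel·d = (-7)·(13) + (0)·(-6) = -91
49·t² + 182·t + 105 = 0  ⇒  m = (-91)² − 49·105 = 3136
m = 3136 > 0,  v_rel·d = -91 < 0  ⇒  outside

inside=no margin=3136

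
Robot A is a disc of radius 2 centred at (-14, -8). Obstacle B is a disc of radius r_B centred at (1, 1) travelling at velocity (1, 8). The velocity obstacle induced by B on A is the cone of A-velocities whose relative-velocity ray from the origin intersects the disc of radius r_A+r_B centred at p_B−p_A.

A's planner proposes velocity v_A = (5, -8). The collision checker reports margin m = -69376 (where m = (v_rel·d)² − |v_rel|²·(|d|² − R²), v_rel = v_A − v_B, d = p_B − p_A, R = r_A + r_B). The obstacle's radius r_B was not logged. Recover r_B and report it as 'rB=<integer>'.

m = -69376
d = (15, 9);  v_rel = (4, -16),  |v_rel|² = 272
v_rel×d = (4)·(9) − (-16)·(15) = 276
since m = R²·272 − 276²:  R² = (76176 + -69376) / 272 = 25
R = √25 = 5  ⇒  r_B = 5 − 2 = 3

rB=3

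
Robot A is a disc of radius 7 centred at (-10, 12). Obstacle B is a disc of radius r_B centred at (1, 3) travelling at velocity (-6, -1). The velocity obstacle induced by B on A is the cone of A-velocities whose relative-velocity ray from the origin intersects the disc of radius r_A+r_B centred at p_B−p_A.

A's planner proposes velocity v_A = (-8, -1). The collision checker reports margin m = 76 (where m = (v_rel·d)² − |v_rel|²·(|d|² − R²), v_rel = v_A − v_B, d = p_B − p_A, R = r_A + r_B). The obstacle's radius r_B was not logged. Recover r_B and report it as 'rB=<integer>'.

m = 76
d = (11, -9);  v_rel = (-2, 0),  |v_rel|² = 4
v_rel×d = (-2)·(-9) − (0)·(11) = 18
since m = R²·4 − 18²:  R² = (324 + 76) / 4 = 100
R = √100 = 10  ⇒  r_B = 10 − 7 = 3

rB=3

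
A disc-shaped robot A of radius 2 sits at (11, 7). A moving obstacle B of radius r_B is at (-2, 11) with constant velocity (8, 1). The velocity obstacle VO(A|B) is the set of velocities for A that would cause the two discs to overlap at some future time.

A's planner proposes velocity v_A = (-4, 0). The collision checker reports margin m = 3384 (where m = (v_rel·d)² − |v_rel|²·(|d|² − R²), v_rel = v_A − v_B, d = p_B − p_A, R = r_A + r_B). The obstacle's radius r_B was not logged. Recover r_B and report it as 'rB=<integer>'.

m = 3384
d = (-13, 4);  v_rel = (-12, -1),  |v_rel|² = 145
v_rel×d = (-12)·(4) − (-1)·(-13) = -61
since m = R²·145 − (-61)²:  R² = (3721 + 3384) / 145 = 49
R = √49 = 7  ⇒  r_B = 7 − 2 = 5

rB=5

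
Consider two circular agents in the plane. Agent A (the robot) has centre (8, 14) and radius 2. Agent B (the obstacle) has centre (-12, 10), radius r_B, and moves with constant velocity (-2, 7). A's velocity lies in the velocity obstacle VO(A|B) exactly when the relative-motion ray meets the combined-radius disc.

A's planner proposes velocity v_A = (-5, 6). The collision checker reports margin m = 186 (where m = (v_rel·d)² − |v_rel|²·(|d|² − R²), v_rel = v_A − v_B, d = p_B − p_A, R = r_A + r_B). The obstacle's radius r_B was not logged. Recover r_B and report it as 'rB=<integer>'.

m = 186
d = (-20, -4);  v_rel = (-3, -1),  |v_rel|² = 10
v_rel×d = (-3)·(-4) − (-1)·(-20) = -8
since m = R²·10 − (-8)²:  R² = (64 + 186) / 10 = 25
R = √25 = 5  ⇒  r_B = 5 − 2 = 3

rB=3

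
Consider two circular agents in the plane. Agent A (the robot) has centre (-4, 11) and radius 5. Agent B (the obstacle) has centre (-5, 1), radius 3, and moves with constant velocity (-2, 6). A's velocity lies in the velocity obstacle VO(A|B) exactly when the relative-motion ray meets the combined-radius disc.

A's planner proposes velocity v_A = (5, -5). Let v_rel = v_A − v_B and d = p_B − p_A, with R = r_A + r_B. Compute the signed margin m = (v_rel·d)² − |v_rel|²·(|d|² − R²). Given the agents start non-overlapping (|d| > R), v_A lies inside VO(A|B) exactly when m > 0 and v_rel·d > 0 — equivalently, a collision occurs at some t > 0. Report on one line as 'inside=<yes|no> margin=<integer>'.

d = (-1, -10),  |d|² = 101;  R = 5+3 = 8,  c = 101−8² = 37
v_rel = (7, -11),  |v_rel|² = 170;  v_rel·d = (7)·(-1) + (-11)·(-10) = 103
170·t² − 206·t + 37 = 0  ⇒  m = 103² − 170·37 = 4319
m = 4319 > 0,  v_rel·d = 103 > 0  ⇒  inside

inside=yes margin=4319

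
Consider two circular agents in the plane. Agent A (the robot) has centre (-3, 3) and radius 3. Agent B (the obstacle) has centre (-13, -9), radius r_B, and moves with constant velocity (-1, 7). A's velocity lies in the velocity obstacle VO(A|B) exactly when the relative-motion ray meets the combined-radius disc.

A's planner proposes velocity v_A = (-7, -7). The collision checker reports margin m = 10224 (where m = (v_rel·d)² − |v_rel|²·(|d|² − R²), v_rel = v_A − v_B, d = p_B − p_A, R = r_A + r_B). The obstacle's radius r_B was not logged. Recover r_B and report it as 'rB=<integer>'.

m = 10224
d = (-10, -12);  v_rel = (-6, -14),  |v_rel|² = 232
v_rel×d = (-6)·(-12) − (-14)·(-10) = -68
since m = R²·232 − (-68)²:  R² = (4624 + 10224) / 232 = 64
R = √64 = 8  ⇒  r_B = 8 − 3 = 5

rB=5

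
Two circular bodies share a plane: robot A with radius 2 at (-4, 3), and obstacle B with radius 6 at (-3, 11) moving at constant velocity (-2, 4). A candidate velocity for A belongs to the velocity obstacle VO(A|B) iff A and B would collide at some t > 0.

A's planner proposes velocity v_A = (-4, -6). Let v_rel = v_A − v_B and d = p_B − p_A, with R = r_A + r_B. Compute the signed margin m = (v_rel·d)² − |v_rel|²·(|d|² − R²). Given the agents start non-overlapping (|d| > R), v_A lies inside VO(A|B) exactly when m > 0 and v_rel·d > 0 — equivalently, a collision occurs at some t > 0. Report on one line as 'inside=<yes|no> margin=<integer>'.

d = (1, 8),  |d|² = 65;  R = 2+6 = 8,  c = 65−8² = 1
v_rel = (-2, -10),  |v_rel|² = 104;  v_rel·d = (-2)·(1) + (-10)·(8) = -82
104·t² + 164·t + 1 = 0  ⇒  m = (-82)² − 104·1 = 6620
m = 6620 > 0,  v_rel·d = -82 < 0  ⇒  outside

inside=no margin=6620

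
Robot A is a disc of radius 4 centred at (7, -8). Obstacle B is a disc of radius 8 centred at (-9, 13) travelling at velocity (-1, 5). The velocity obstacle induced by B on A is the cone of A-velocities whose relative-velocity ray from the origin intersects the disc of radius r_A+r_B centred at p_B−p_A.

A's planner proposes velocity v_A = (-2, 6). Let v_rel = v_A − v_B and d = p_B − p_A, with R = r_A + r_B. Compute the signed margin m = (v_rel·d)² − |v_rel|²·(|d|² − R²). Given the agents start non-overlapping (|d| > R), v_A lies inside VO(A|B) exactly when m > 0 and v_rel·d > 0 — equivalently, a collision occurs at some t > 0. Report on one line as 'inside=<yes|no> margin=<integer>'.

d = (-16, 21),  |d|² = 697;  R = 4+8 = 12,  c = 697−12² = 553
v_rel = (-1, 1),  |v_rel|² = 2;  v_rel·d = (-1)·(-16) + (1)·(21) = 37
2·t² − 74·t + 553 = 0  ⇒  m = 37² − 2·553 = 263
m = 263 > 0,  v_rel·d = 37 > 0  ⇒  inside

inside=yes margin=263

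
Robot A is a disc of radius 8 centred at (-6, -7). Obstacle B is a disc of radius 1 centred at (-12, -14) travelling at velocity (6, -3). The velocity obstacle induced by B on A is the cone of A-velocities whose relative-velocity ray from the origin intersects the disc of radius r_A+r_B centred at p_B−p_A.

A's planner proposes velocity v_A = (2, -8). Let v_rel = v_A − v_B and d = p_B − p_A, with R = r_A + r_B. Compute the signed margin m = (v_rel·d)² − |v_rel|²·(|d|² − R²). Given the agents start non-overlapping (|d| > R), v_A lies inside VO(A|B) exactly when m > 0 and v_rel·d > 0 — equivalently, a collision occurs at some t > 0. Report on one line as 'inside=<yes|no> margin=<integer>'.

d = (-6, -7),  |d|² = 85;  R = 8+1 = 9,  c = 85−9² = 4
v_rel = (-4, -5),  |v_rel|² = 41;  v_rel·d = (-4)·(-6) + (-5)·(-7) = 59
41·t² − 118·t + 4 = 0  ⇒  m = 59² − 41·4 = 3317
m = 3317 > 0,  v_rel·d = 59 > 0  ⇒  inside

inside=yes margin=3317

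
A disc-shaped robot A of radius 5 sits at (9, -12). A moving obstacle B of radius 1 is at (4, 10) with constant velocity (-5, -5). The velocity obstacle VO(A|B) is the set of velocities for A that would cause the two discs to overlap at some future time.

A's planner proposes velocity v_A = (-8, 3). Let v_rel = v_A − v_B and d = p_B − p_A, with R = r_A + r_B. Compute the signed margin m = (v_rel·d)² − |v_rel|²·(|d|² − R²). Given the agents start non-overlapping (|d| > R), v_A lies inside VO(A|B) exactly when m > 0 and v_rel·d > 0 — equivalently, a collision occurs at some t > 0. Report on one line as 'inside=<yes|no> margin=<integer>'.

d = (-5, 22),  |d|² = 509;  R = 5+1 = 6,  c = 509−6² = 473
v_rel = (-3, 8),  |v_rel|² = 73;  v_rel·d = (-3)·(-5) + (8)·(22) = 191
73·t² − 382·t + 473 = 0  ⇒  m = 191² − 73·473 = 1952
m = 1952 > 0,  v_rel·d = 191 > 0  ⇒  inside

inside=yes margin=1952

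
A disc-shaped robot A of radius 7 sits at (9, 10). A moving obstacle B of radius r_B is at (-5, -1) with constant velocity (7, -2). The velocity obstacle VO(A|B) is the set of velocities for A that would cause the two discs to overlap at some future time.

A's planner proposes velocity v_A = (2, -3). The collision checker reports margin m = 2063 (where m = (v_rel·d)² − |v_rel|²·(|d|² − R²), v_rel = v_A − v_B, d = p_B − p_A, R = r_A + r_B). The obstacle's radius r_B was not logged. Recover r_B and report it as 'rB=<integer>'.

m = 2063
d = (-14, -11);  v_rel = (-5, -1),  |v_rel|² = 26
v_rel×d = (-5)·(-11) − (-1)·(-14) = 41
since m = R²·26 − 41²:  R² = (1681 + 2063) / 26 = 144
R = √144 = 12  ⇒  r_B = 12 − 7 = 5

rB=5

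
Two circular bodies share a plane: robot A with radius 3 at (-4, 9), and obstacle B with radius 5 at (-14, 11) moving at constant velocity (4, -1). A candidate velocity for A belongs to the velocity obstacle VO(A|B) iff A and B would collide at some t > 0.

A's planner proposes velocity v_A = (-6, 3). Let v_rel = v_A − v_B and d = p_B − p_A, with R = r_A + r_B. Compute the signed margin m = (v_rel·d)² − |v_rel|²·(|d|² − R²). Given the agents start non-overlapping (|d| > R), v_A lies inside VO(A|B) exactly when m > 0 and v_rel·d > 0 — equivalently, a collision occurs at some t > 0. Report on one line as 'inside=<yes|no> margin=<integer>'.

d = (-10, 2),  |d|² = 104;  R = 3+5 = 8,  c = 104−8² = 40
v_rel = (-10, 4),  |v_rel|² = 116;  v_rel·d = (-10)·(-10) + (4)·(2) = 108
116·t² − 216·t + 40 = 0  ⇒  m = 108² − 116·40 = 7024
m = 7024 > 0,  v_rel·d = 108 > 0  ⇒  inside

inside=yes margin=7024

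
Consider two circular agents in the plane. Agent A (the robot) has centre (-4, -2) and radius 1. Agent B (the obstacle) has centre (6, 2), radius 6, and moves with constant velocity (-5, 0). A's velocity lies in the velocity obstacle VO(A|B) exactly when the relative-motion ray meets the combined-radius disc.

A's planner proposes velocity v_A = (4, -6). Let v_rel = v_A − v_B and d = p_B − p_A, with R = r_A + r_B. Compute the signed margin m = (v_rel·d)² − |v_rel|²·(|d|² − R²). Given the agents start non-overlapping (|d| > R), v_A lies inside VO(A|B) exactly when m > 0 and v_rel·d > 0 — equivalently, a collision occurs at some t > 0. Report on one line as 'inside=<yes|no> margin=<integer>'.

d = (10, 4),  |d|² = 116;  R = 1+6 = 7,  c = 116−7² = 67
v_rel = (9, -6),  |v_rel|² = 117;  v_rel·d = (9)·(10) + (-6)·(4) = 66
117·t² − 132·t + 67 = 0  ⇒  m = 66² − 117·67 = -3483
m = -3483 < 0,  v_rel·d = 66 > 0  ⇒  outside

inside=no margin=-3483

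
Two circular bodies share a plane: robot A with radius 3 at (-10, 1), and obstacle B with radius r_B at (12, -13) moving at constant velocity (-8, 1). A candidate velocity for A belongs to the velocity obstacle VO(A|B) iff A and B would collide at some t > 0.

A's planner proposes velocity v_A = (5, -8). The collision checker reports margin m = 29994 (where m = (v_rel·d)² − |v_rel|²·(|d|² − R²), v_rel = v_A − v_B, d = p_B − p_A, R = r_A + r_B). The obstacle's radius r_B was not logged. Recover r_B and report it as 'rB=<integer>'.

m = 29994
d = (22, -14);  v_rel = (13, -9),  |v_rel|² = 250
v_rel×d = (13)·(-14) − (-9)·(22) = 16
since m = R²·250 − 16²:  R² = (256 + 29994) / 250 = 121
R = √121 = 11  ⇒  r_B = 11 − 3 = 8

rB=8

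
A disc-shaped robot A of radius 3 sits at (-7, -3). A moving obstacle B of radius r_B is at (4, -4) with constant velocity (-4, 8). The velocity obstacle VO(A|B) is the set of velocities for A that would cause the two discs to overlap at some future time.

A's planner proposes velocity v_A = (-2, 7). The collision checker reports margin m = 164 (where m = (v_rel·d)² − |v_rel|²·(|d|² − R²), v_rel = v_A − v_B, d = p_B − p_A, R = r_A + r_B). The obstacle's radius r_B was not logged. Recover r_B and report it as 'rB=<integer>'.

m = 164
d = (11, -1);  v_rel = (2, -1),  |v_rel|² = 5
v_rel×d = (2)·(-1) − (-1)·(11) = 9
since m = R²·5 − 9²:  R² = (81 + 164) / 5 = 49
R = √49 = 7  ⇒  r_B = 7 − 3 = 4

rB=4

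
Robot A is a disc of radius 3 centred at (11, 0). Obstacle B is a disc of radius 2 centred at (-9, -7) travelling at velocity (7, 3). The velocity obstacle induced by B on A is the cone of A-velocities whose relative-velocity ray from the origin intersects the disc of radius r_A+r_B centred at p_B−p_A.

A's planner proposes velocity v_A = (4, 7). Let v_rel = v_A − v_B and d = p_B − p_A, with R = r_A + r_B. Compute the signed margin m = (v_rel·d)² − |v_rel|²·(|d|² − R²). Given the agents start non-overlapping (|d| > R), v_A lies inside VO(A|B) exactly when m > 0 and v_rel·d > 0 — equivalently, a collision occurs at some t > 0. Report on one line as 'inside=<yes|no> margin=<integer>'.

d = (-20, -7),  |d|² = 449;  R = 3+2 = 5,  c = 449−5² = 424
v_rel = (-3, 4),  |v_rel|² = 25;  v_rel·d = (-3)·(-20) + (4)·(-7) = 32
25·t² − 64·t + 424 = 0  ⇒  m = 32² − 25·424 = -9576
m = -9576 < 0,  v_rel·d = 32 > 0  ⇒  outside

inside=no margin=-9576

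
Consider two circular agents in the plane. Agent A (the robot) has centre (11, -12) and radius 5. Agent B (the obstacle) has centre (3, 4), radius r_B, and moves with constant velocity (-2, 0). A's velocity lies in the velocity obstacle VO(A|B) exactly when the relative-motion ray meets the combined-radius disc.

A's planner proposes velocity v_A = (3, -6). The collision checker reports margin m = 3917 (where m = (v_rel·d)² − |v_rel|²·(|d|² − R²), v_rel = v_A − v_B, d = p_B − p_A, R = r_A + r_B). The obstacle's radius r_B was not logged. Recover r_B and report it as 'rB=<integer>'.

m = 3917
d = (-8, 16);  v_rel = (5, -6),  |v_rel|² = 61
v_rel×d = (5)·(16) − (-6)·(-8) = 32
since m = R²·61 − 32²:  R² = (1024 + 3917) / 61 = 81
R = √81 = 9  ⇒  r_B = 9 − 5 = 4

rB=4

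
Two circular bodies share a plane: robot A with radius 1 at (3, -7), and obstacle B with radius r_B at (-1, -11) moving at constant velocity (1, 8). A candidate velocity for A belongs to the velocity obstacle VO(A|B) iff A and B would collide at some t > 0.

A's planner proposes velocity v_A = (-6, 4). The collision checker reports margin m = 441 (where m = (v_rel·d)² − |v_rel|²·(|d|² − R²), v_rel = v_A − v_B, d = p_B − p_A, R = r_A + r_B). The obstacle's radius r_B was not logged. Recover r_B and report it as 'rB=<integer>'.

m = 441
d = (-4, -4);  v_rel = (-7, -4),  |v_rel|² = 65
v_rel×d = (-7)·(-4) − (-4)·(-4) = 12
since m = R²·65 − 12²:  R² = (144 + 441) / 65 = 9
R = √9 = 3  ⇒  r_B = 3 − 1 = 2

rB=2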